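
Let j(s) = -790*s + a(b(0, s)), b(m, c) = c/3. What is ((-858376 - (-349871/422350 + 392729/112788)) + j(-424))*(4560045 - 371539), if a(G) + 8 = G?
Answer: -26116058269782460314853/11909002950 ≈ -2.1930e+12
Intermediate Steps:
b(m, c) = c/3 (b(m, c) = c*(⅓) = c/3)
a(G) = -8 + G
j(s) = -8 - 2369*s/3 (j(s) = -790*s + (-8 + s/3) = -8 - 2369*s/3)
((-858376 - (-349871/422350 + 392729/112788)) + j(-424))*(4560045 - 371539) = ((-858376 - (-349871/422350 + 392729/112788)) + (-8 - 2369/3*(-424)))*(4560045 - 371539) = ((-858376 - (-349871*1/422350 + 392729*(1/112788))) + (-8 + 1004456/3))*4188506 = ((-858376 - (-349871/422350 + 392729/112788)) + 1004432/3)*4188506 = ((-858376 - 1*63203921401/23818005900) + 1004432/3)*4188506 = ((-858376 - 63203921401/23818005900) + 1004432/3)*4188506 = (-20444867836339801/23818005900 + 1004432/3)*4188506 = -12470345402290201/23818005900*4188506 = -26116058269782460314853/11909002950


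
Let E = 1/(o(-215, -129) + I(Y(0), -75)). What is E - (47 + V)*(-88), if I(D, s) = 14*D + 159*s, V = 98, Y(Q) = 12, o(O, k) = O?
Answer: 152762719/11972 ≈ 12760.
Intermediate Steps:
E = -1/11972 (E = 1/(-215 + (14*12 + 159*(-75))) = 1/(-215 + (168 - 11925)) = 1/(-215 - 11757) = 1/(-11972) = -1/11972 ≈ -8.3528e-5)
E - (47 + V)*(-88) = -1/11972 - (47 + 98)*(-88) = -1/11972 - 145*(-88) = -1/11972 - 1*(-12760) = -1/11972 + 12760 = 152762719/11972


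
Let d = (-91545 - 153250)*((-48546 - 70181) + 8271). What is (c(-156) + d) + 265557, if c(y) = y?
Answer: 27039341921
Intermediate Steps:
d = 27039076520 (d = -244795*(-118727 + 8271) = -244795*(-110456) = 27039076520)
(c(-156) + d) + 265557 = (-156 + 27039076520) + 265557 = 27039076364 + 265557 = 27039341921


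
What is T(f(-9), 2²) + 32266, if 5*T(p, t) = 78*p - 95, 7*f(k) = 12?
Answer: 1129581/35 ≈ 32274.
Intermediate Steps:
f(k) = 12/7 (f(k) = (⅐)*12 = 12/7)
T(p, t) = -19 + 78*p/5 (T(p, t) = (78*p - 95)/5 = (-95 + 78*p)/5 = -19 + 78*p/5)
T(f(-9), 2²) + 32266 = (-19 + (78/5)*(12/7)) + 32266 = (-19 + 936/35) + 32266 = 271/35 + 32266 = 1129581/35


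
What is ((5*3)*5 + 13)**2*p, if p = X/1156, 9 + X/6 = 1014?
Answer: 11674080/289 ≈ 40395.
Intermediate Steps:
X = 6030 (X = -54 + 6*1014 = -54 + 6084 = 6030)
p = 3015/578 (p = 6030/1156 = 6030*(1/1156) = 3015/578 ≈ 5.2163)
((5*3)*5 + 13)**2*p = ((5*3)*5 + 13)**2*(3015/578) = (15*5 + 13)**2*(3015/578) = (75 + 13)**2*(3015/578) = 88**2*(3015/578) = 7744*(3015/578) = 11674080/289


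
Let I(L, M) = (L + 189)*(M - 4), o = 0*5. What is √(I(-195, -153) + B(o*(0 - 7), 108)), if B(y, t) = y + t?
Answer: 5*√42 ≈ 32.404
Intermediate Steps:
o = 0
I(L, M) = (-4 + M)*(189 + L) (I(L, M) = (189 + L)*(-4 + M) = (-4 + M)*(189 + L))
B(y, t) = t + y
√(I(-195, -153) + B(o*(0 - 7), 108)) = √((-756 - 4*(-195) + 189*(-153) - 195*(-153)) + (108 + 0*(0 - 7))) = √((-756 + 780 - 28917 + 29835) + (108 + 0*(-7))) = √(942 + (108 + 0)) = √(942 + 108) = √1050 = 5*√42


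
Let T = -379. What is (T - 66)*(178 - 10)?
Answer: -74760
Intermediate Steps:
(T - 66)*(178 - 10) = (-379 - 66)*(178 - 10) = -445*168 = -74760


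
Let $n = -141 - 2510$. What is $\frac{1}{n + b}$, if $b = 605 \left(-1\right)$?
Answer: $- \frac{1}{3256} \approx -0.00030713$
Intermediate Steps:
$b = -605$
$n = -2651$ ($n = -141 - 2510 = -2651$)
$\frac{1}{n + b} = \frac{1}{-2651 - 605} = \frac{1}{-3256} = - \frac{1}{3256}$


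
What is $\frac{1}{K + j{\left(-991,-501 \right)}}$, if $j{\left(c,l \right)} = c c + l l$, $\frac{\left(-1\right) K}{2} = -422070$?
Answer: $\frac{1}{2077222} \approx 4.8141 \cdot 10^{-7}$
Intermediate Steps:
$K = 844140$ ($K = \left(-2\right) \left(-422070\right) = 844140$)
$j{\left(c,l \right)} = c^{2} + l^{2}$
$\frac{1}{K + j{\left(-991,-501 \right)}} = \frac{1}{844140 + \left(\left(-991\right)^{2} + \left(-501\right)^{2}\right)} = \frac{1}{844140 + \left(982081 + 251001\right)} = \frac{1}{844140 + 1233082} = \frac{1}{2077222}$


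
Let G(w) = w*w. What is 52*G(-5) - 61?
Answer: 1239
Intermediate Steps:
G(w) = w**2
52*G(-5) - 61 = 52*(-5)**2 - 61 = 52*25 - 61 = 1300 - 61 = 1239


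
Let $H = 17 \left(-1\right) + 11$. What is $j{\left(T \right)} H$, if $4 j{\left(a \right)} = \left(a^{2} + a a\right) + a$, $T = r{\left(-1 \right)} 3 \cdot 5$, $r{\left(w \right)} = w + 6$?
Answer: $- \frac{33975}{2} \approx -16988.0$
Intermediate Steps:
$r{\left(w \right)} = 6 + w$
$T = 75$ ($T = \left(6 - 1\right) 3 \cdot 5 = 5 \cdot 3 \cdot 5 = 15 \cdot 5 = 75$)
$j{\left(a \right)} = \frac{a^{2}}{2} + \frac{a}{4}$ ($j{\left(a \right)} = \frac{\left(a^{2} + a a\right) + a}{4} = \frac{\left(a^{2} + a^{2}\right) + a}{4} = \frac{2 a^{2} + a}{4} = \frac{a + 2 a^{2}}{4} = \frac{a^{2}}{2} + \frac{a}{4}$)
$H = -6$ ($H = -17 + 11 = -6$)
$j{\left(T \right)} H = \frac{1}{4} \cdot 75 \left(1 + 2 \cdot 75\right) \left(-6\right) = \frac{1}{4} \cdot 75 \left(1 + 150\right) \left(-6\right) = \frac{1}{4} \cdot 75 \cdot 151 \left(-6\right) = \frac{11325}{4} \left(-6\right) = - \frac{33975}{2}$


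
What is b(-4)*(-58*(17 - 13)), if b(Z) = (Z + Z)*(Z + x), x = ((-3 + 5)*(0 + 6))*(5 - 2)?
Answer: 59392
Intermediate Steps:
x = 36 (x = (2*6)*3 = 12*3 = 36)
b(Z) = 2*Z*(36 + Z) (b(Z) = (Z + Z)*(Z + 36) = (2*Z)*(36 + Z) = 2*Z*(36 + Z))
b(-4)*(-58*(17 - 13)) = (2*(-4)*(36 - 4))*(-58*(17 - 13)) = (2*(-4)*32)*(-58*4) = -256*(-232) = 59392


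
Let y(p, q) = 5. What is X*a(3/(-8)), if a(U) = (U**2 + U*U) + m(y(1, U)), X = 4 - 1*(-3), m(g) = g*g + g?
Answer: 6783/32 ≈ 211.97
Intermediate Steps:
m(g) = g + g**2 (m(g) = g**2 + g = g + g**2)
X = 7 (X = 4 + 3 = 7)
a(U) = 30 + 2*U**2 (a(U) = (U**2 + U*U) + 5*(1 + 5) = (U**2 + U**2) + 5*6 = 2*U**2 + 30 = 30 + 2*U**2)
X*a(3/(-8)) = 7*(30 + 2*(3/(-8))**2) = 7*(30 + 2*(3*(-1/8))**2) = 7*(30 + 2*(-3/8)**2) = 7*(30 + 2*(9/64)) = 7*(30 + 9/32) = 7*(969/32) = 6783/32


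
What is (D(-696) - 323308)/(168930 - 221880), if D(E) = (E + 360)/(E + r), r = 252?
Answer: 1993728/326525 ≈ 6.1059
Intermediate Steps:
D(E) = (360 + E)/(252 + E) (D(E) = (E + 360)/(E + 252) = (360 + E)/(252 + E))
(D(-696) - 323308)/(168930 - 221880) = ((360 - 696)/(252 - 696) - 323308)/(168930 - 221880) = (-336/(-444) - 323308)/(-52950) = (-1/444*(-336) - 323308)*(-1/52950) = (28/37 - 323308)*(-1/52950) = -11962368/37*(-1/52950) = 1993728/326525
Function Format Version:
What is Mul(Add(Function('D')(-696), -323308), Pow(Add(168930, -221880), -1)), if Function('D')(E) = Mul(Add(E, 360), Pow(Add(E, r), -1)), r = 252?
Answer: Rational(1993728, 326525) ≈ 6.1059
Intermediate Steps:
Function('D')(E) = Mul(Pow(Add(252, E), -1), Add(360, E)) (Function('D')(E) = Mul(Add(E, 360), Pow(Add(E, 252), -1)) = Mul(Add(360, E), Pow(Add(252, E), -1)) = Mul(Pow(Add(252, E), -1), Add(360, E)))
Mul(Add(Function('D')(-696), -323308), Pow(Add(168930, -221880), -1)) = Mul(Add(Mul(Pow(Add(252, -696), -1), Add(360, -696)), -323308), Pow(Add(168930, -221880), -1)) = Mul(Add(Mul(Pow(-444, -1), -336), -323308), Pow(-52950, -1)) = Mul(Add(Mul(Rational(-1, 444), -336), -323308), Rational(-1, 52950)) = Mul(Add(Rational(28, 37), -323308), Rational(-1, 52950)) = Mul(Rational(-11962368, 37), Rational(-1, 52950)) = Rational(1993728, 326525)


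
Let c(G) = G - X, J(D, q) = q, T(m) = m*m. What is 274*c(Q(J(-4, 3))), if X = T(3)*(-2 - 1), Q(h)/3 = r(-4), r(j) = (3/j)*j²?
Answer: -2466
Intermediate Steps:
T(m) = m²
r(j) = 3*j
Q(h) = -36 (Q(h) = 3*(3*(-4)) = 3*(-12) = -36)
X = -27 (X = 3²*(-2 - 1) = 9*(-3) = -27)
c(G) = 27 + G (c(G) = G - 1*(-27) = G + 27 = 27 + G)
274*c(Q(J(-4, 3))) = 274*(27 - 36) = 274*(-9) = -2466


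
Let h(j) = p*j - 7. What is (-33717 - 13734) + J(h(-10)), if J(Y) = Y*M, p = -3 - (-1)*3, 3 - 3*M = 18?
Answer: -47416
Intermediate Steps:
M = -5 (M = 1 - ⅓*18 = 1 - 6 = -5)
p = 0 (p = -3 - 1*(-3) = -3 + 3 = 0)
h(j) = -7 (h(j) = 0*j - 7 = 0 - 7 = -7)
J(Y) = -5*Y (J(Y) = Y*(-5) = -5*Y)
(-33717 - 13734) + J(h(-10)) = (-33717 - 13734) - 5*(-7) = -47451 + 35 = -47416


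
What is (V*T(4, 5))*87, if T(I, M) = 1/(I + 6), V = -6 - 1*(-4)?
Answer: -87/5 ≈ -17.400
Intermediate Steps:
V = -2 (V = -6 + 4 = -2)
T(I, M) = 1/(6 + I)
(V*T(4, 5))*87 = -2/(6 + 4)*87 = -2/10*87 = -2*⅒*87 = -⅕*87 = -87/5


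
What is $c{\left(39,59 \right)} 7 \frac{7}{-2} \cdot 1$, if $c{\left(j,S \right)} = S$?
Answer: $- \frac{2891}{2} \approx -1445.5$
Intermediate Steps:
$c{\left(39,59 \right)} 7 \frac{7}{-2} \cdot 1 = 59 \cdot 7 \frac{7}{-2} \cdot 1 = 59 \cdot 7 \cdot 7 \left(- \frac{1}{2}\right) 1 = 59 \cdot 7 \left(- \frac{7}{2}\right) 1 = 59 \left(\left(- \frac{49}{2}\right) 1\right) = 59 \left(- \frac{49}{2}\right) = - \frac{2891}{2}$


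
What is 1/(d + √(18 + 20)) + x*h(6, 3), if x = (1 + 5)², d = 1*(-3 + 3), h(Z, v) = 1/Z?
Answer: 6 + √38/38 ≈ 6.1622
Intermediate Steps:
d = 0 (d = 1*0 = 0)
x = 36 (x = 6² = 36)
1/(d + √(18 + 20)) + x*h(6, 3) = 1/(0 + √(18 + 20)) + 36/6 = 1/(0 + √38) + 36*(⅙) = 1/(√38) + 6 = √38/38 + 6 = 6 + √38/38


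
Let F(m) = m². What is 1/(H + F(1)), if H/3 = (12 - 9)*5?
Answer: 1/46 ≈ 0.021739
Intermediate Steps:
H = 45 (H = 3*((12 - 9)*5) = 3*(3*5) = 3*15 = 45)
1/(H + F(1)) = 1/(45 + 1²) = 1/(45 + 1) = 1/46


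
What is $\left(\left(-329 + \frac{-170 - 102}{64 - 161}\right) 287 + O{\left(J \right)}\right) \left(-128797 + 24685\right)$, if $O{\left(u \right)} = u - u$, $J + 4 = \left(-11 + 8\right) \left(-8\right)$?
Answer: $\frac{945437636304}{97} \approx 9.7468 \cdot 10^{9}$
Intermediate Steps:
$J = 20$ ($J = -4 + \left(-11 + 8\right) \left(-8\right) = -4 - -24 = -4 + 24 = 20$)
$O{\left(u \right)} = 0$
$\left(\left(-329 + \frac{-170 - 102}{64 - 161}\right) 287 + O{\left(J \right)}\right) \left(-128797 + 24685\right) = \left(\left(-329 + \frac{-170 - 102}{64 - 161}\right) 287 + 0\right) \left(-128797 + 24685\right) = \left(\left(-329 - \frac{272}{-97}\right) 287 + 0\right) \left(-104112\right) = \left(\left(-329 - - \frac{272}{97}\right) 287 + 0\right) \left(-104112\right) = \left(\left(-329 + \frac{272}{97}\right) 287 + 0\right) \left(-104112\right) = \left(\left(- \frac{31641}{97}\right) 287 + 0\right) \left(-104112\right) = \left(- \frac{9080967}{97} + 0\right) \left(-104112\right) = \left(- \frac{9080967}{97}\right) \left(-104112\right) = \frac{945437636304}{97}$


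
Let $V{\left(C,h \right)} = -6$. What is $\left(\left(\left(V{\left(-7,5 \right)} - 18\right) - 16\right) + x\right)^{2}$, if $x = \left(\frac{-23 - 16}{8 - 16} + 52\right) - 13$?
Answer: $\frac{961}{64} \approx 15.016$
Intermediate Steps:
$x = \frac{351}{8}$ ($x = \left(- \frac{39}{-8} + 52\right) - 13 = \left(\left(-39\right) \left(- \frac{1}{8}\right) + 52\right) - 13 = \left(\frac{39}{8} + 52\right) - 13 = \frac{455}{8} - 13 = \frac{351}{8} \approx 43.875$)
$\left(\left(\left(V{\left(-7,5 \right)} - 18\right) - 16\right) + x\right)^{2} = \left(\left(\left(-6 - 18\right) - 16\right) + \frac{351}{8}\right)^{2} = \left(\left(-24 - 16\right) + \frac{351}{8}\right)^{2} = \left(-40 + \frac{351}{8}\right)^{2} = \left(\frac{31}{8}\right)^{2} = \frac{961}{64}$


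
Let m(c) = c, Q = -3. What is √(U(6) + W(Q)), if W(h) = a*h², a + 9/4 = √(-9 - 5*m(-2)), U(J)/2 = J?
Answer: √3/2 ≈ 0.86602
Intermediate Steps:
U(J) = 2*J
a = -5/4 (a = -9/4 + √(-9 - 5*(-2)) = -9/4 + √(-9 + 10) = -9/4 + √1 = -9/4 + 1 = -5/4 ≈ -1.2500)
W(h) = -5*h²/4
√(U(6) + W(Q)) = √(2*6 - 5/4*(-3)²) = √(12 - 5/4*9) = √(12 - 45/4) = √(¾) = √3/2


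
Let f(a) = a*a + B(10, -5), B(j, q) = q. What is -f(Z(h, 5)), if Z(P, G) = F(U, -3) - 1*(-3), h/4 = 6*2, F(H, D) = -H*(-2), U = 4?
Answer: -116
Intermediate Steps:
F(H, D) = 2*H
h = 48 (h = 4*(6*2) = 4*12 = 48)
Z(P, G) = 11 (Z(P, G) = 2*4 - 1*(-3) = 8 + 3 = 11)
f(a) = -5 + a**2 (f(a) = a*a - 5 = a**2 - 5 = -5 + a**2)
-f(Z(h, 5)) = -(-5 + 11**2) = -(-5 + 121) = -1*116 = -116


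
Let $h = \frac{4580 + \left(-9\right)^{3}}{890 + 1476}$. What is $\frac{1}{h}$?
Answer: $\frac{2366}{3851} \approx 0.61439$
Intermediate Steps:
$h = \frac{3851}{2366}$ ($h = \frac{4580 - 729}{2366} = 3851 \cdot \frac{1}{2366} = \frac{3851}{2366} \approx 1.6276$)
$\frac{1}{h} = \frac{1}{\frac{3851}{2366}} = \frac{2366}{3851}$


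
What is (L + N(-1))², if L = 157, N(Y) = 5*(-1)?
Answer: 23104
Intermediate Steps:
N(Y) = -5
(L + N(-1))² = (157 - 5)² = 152² = 23104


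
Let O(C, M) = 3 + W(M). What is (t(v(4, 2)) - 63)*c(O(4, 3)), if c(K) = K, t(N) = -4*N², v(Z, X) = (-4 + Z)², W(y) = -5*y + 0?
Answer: 756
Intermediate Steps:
W(y) = -5*y
O(C, M) = 3 - 5*M
(t(v(4, 2)) - 63)*c(O(4, 3)) = (-4*(-4 + 4)⁴ - 63)*(3 - 5*3) = (-4*(0²)² - 63)*(3 - 15) = (-4*0² - 63)*(-12) = (-4*0 - 63)*(-12) = (0 - 63)*(-12) = -63*(-12) = 756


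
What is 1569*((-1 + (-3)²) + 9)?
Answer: 26673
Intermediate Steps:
1569*((-1 + (-3)²) + 9) = 1569*((-1 + 9) + 9) = 1569*(8 + 9) = 1569*17 = 26673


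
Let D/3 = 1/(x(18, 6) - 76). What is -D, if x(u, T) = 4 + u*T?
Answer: -1/12 ≈ -0.083333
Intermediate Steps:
x(u, T) = 4 + T*u
D = 1/12 (D = 3/((4 + 6*18) - 76) = 3/((4 + 108) - 76) = 3/(112 - 76) = 3/36 = 3*(1/36) = 1/12 ≈ 0.083333)
-D = -1*1/12 = -1/12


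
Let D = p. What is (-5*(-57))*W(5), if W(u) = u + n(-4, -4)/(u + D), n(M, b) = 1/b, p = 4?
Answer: 17005/12 ≈ 1417.1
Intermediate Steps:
D = 4
W(u) = u - 1/(4*(4 + u)) (W(u) = u + 1/((-4)*(u + 4)) = u - 1/(4*(4 + u)))
(-5*(-57))*W(5) = (-5*(-57))*((-1/4 + 5**2 + 4*5)/(4 + 5)) = 285*((-1/4 + 25 + 20)/9) = 285*((1/9)*(179/4)) = 285*(179/36) = 17005/12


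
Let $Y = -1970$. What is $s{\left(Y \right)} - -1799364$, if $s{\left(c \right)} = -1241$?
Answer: $1798123$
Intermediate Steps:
$s{\left(Y \right)} - -1799364 = -1241 - -1799364 = -1241 + 1799364 = 1798123$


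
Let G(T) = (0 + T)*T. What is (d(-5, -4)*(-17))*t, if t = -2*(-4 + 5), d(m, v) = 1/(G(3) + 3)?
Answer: 17/6 ≈ 2.8333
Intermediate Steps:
G(T) = T² (G(T) = T*T = T²)
d(m, v) = 1/12 (d(m, v) = 1/(3² + 3) = 1/(9 + 3) = 1/12)
t = -2 (t = -2*1 = -2)
(d(-5, -4)*(-17))*t = ((1/12)*(-17))*(-2) = -17/12*(-2) = 17/6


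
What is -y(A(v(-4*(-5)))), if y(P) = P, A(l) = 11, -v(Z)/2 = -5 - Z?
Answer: -11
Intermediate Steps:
v(Z) = 10 + 2*Z (v(Z) = -2*(-5 - Z) = 10 + 2*Z)
-y(A(v(-4*(-5)))) = -1*11 = -11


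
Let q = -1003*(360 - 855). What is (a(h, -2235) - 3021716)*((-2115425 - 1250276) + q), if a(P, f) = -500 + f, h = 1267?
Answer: 8677803200416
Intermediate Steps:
q = 496485 (q = -1003*(-495) = 496485)
(a(h, -2235) - 3021716)*((-2115425 - 1250276) + q) = ((-500 - 2235) - 3021716)*((-2115425 - 1250276) + 496485) = (-2735 - 3021716)*(-3365701 + 496485) = -3024451*(-2869216) = 8677803200416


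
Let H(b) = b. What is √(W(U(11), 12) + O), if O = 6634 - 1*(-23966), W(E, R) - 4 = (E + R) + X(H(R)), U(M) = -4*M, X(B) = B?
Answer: 2*√7646 ≈ 174.88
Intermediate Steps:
W(E, R) = 4 + E + 2*R (W(E, R) = 4 + ((E + R) + R) = 4 + (E + 2*R) = 4 + E + 2*R)
O = 30600 (O = 6634 + 23966 = 30600)
√(W(U(11), 12) + O) = √((4 - 4*11 + 2*12) + 30600) = √((4 - 44 + 24) + 30600) = √(-16 + 30600) = √30584 = 2*√7646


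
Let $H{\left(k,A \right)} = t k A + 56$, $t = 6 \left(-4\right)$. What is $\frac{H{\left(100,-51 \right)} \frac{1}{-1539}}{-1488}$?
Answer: $\frac{15307}{286254} \approx 0.053473$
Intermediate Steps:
$t = -24$
$H{\left(k,A \right)} = 56 - 24 A k$ ($H{\left(k,A \right)} = - 24 k A + 56 = - 24 A k + 56 = 56 - 24 A k$)
$\frac{H{\left(100,-51 \right)} \frac{1}{-1539}}{-1488} = \frac{\left(56 - \left(-1224\right) 100\right) \frac{1}{-1539}}{-1488} = \left(56 + 122400\right) \left(- \frac{1}{1539}\right) \left(- \frac{1}{1488}\right) = 122456 \left(- \frac{1}{1539}\right) \left(- \frac{1}{1488}\right) = \left(- \frac{122456}{1539}\right) \left(- \frac{1}{1488}\right) = \frac{15307}{286254}$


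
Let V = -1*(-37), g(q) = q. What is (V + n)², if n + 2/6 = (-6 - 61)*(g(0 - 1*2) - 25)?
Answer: 30658369/9 ≈ 3.4065e+6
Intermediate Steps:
V = 37
n = 5426/3 (n = -⅓ + (-6 - 61)*((0 - 1*2) - 25) = -⅓ - 67*((0 - 2) - 25) = -⅓ - 67*(-2 - 25) = -⅓ - 67*(-27) = -⅓ + 1809 = 5426/3 ≈ 1808.7)
(V + n)² = (37 + 5426/3)² = (5537/3)² = 30658369/9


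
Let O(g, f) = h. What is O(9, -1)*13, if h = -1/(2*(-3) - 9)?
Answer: 13/15 ≈ 0.86667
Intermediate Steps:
h = 1/15 (h = -1/(-6 - 9) = -1/(-15) = -1*(-1/15) = 1/15 ≈ 0.066667)
O(g, f) = 1/15
O(9, -1)*13 = (1/15)*13 = 13/15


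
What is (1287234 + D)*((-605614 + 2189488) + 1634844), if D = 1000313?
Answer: 7362968704746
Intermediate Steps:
(1287234 + D)*((-605614 + 2189488) + 1634844) = (1287234 + 1000313)*((-605614 + 2189488) + 1634844) = 2287547*(1583874 + 1634844) = 2287547*3218718 = 7362968704746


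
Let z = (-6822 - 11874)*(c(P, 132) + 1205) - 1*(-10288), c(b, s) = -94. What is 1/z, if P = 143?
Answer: -1/20760968 ≈ -4.8167e-8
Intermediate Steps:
z = -20760968 (z = (-6822 - 11874)*(-94 + 1205) - 1*(-10288) = -18696*1111 + 10288 = -20771256 + 10288 = -20760968)
1/z = 1/(-20760968) = -1/20760968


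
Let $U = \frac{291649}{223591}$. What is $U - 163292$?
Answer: $- \frac{36510329923}{223591} \approx -1.6329 \cdot 10^{5}$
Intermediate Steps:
$U = \frac{291649}{223591}$ ($U = 291649 \cdot \frac{1}{223591} = \frac{291649}{223591} \approx 1.3044$)
$U - 163292 = \frac{291649}{223591} - 163292 = - \frac{36510329923}{223591}$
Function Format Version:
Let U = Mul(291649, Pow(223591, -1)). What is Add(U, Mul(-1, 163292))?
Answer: Rational(-36510329923, 223591) ≈ -1.6329e+5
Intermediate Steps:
U = Rational(291649, 223591) (U = Mul(291649, Rational(1, 223591)) = Rational(291649, 223591) ≈ 1.3044)
Add(U, Mul(-1, 163292)) = Add(Rational(291649, 223591), Mul(-1, 163292)) = Add(Rational(291649, 223591), -163292) = Rational(-36510329923, 223591)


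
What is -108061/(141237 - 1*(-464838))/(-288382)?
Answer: 108061/174781120650 ≈ 6.1826e-7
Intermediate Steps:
-108061/(141237 - 1*(-464838))/(-288382) = -108061/(141237 + 464838)*(-1/288382) = -108061/606075*(-1/288382) = 108061/174781120650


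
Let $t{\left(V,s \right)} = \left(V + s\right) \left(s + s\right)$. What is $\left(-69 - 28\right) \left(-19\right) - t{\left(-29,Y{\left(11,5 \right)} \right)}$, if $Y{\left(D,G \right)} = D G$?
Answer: $-1017$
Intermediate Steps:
$t{\left(V,s \right)} = 2 s \left(V + s\right)$ ($t{\left(V,s \right)} = \left(V + s\right) 2 s = 2 s \left(V + s\right)$)
$\left(-69 - 28\right) \left(-19\right) - t{\left(-29,Y{\left(11,5 \right)} \right)} = \left(-69 - 28\right) \left(-19\right) - 2 \cdot 11 \cdot 5 \left(-29 + 11 \cdot 5\right) = \left(-97\right) \left(-19\right) - 2 \cdot 55 \left(-29 + 55\right) = 1843 - 2 \cdot 55 \cdot 26 = 1843 - 2860 = -1017$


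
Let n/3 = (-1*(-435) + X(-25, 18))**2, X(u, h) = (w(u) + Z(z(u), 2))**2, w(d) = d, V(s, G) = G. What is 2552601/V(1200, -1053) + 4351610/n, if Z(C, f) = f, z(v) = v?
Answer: -395099080631/163091448 ≈ -2422.6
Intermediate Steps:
X(u, h) = (2 + u)**2 (X(u, h) = (u + 2)**2 = (2 + u)**2)
n = 2787888 (n = 3*(-1*(-435) + (2 - 25)**2)**2 = 3*(435 + (-23)**2)**2 = 3*(435 + 529)**2 = 3*964**2 = 3*929296 = 2787888)
2552601/V(1200, -1053) + 4351610/n = 2552601/(-1053) + 4351610/2787888 = 2552601*(-1/1053) + 4351610*(1/2787888) = -850867/351 + 2175805/1393944 = -395099080631/163091448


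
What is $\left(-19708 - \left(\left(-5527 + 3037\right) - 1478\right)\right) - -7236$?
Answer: $-8504$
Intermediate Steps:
$\left(-19708 - \left(\left(-5527 + 3037\right) - 1478\right)\right) - -7236 = \left(-19708 - \left(-2490 - 1478\right)\right) + 7236 = \left(-19708 - -3968\right) + 7236 = \left(-19708 + 3968\right) + 7236 = -15740 + 7236 = -8504$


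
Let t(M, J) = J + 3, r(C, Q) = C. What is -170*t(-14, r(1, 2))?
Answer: -680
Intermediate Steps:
t(M, J) = 3 + J
-170*t(-14, r(1, 2)) = -170*(3 + 1) = -170*4 = -680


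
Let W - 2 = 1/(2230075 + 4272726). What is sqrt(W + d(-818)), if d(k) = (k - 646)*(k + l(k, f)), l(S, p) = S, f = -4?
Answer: sqrt(101280460285830531507)/6502801 ≈ 1547.6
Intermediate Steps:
d(k) = 2*k*(-646 + k) (d(k) = (k - 646)*(k + k) = (-646 + k)*(2*k) = 2*k*(-646 + k))
W = 13005603/6502801 (W = 2 + 1/(2230075 + 4272726) = 2 + 1/6502801 = 13005603/6502801 ≈ 2.0000)
sqrt(W + d(-818)) = sqrt(13005603/6502801 + 2*(-818)*(-646 - 818)) = sqrt(13005603/6502801 + 2*(-818)*(-1464)) = sqrt(13005603/6502801 + 2395104) = sqrt(15574897691907/6502801) = sqrt(101280460285830531507)/6502801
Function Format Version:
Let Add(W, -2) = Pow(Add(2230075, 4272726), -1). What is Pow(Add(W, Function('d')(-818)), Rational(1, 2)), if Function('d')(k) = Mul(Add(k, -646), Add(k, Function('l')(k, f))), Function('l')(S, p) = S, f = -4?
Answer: Mul(Rational(1, 6502801), Pow(101280460285830531507, Rational(1, 2))) ≈ 1547.6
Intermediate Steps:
Function('d')(k) = Mul(2, k, Add(-646, k)) (Function('d')(k) = Mul(Add(k, -646), Add(k, k)) = Mul(Add(-646, k), Mul(2, k)) = Mul(2, k, Add(-646, k)))
W = Rational(13005603, 6502801) (W = Add(2, Pow(Add(2230075, 4272726), -1)) = Add(2, Pow(6502801, -1)) = Add(2, Rational(1, 6502801)) = Rational(13005603, 6502801) ≈ 2.0000)
Pow(Add(W, Function('d')(-818)), Rational(1, 2)) = Pow(Add(Rational(13005603, 6502801), Mul(2, -818, Add(-646, -818))), Rational(1, 2)) = Pow(Add(Rational(13005603, 6502801), Mul(2, -818, -1464)), Rational(1, 2)) = Pow(Add(Rational(13005603, 6502801), 2395104), Rational(1, 2)) = Pow(Rational(15574897691907, 6502801), Rational(1, 2)) = Mul(Rational(1, 6502801), Pow(101280460285830531507, Rational(1, 2)))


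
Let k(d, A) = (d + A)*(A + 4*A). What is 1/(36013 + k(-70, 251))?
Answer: 1/263168 ≈ 3.7999e-6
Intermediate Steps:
k(d, A) = 5*A*(A + d) (k(d, A) = (A + d)*(5*A) = 5*A*(A + d))
1/(36013 + k(-70, 251)) = 1/(36013 + 5*251*(251 - 70)) = 1/(36013 + 5*251*181) = 1/(36013 + 227155) = 1/263168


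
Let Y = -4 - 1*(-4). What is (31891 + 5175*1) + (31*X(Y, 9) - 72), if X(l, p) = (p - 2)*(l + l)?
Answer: 36994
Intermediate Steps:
Y = 0 (Y = -4 + 4 = 0)
X(l, p) = 2*l*(-2 + p) (X(l, p) = (-2 + p)*(2*l) = 2*l*(-2 + p))
(31891 + 5175*1) + (31*X(Y, 9) - 72) = (31891 + 5175*1) + (31*(2*0*(-2 + 9)) - 72) = (31891 + 5175) + (31*(2*0*7) - 72) = 37066 + (31*0 - 72) = 37066 + (0 - 72) = 37066 - 72 = 36994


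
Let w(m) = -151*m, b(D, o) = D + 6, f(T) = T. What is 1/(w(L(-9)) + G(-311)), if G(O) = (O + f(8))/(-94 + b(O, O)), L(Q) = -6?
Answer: 133/120599 ≈ 0.0011028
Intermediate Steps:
b(D, o) = 6 + D
G(O) = (8 + O)/(-88 + O) (G(O) = (O + 8)/(-94 + (6 + O)) = (8 + O)/(-88 + O))
1/(w(L(-9)) + G(-311)) = 1/(-151*(-6) + (8 - 311)/(-88 - 311)) = 1/(906 - 303/(-399)) = 1/(906 - 1/399*(-303)) = 1/(906 + 101/133) = 1/(120599/133) = 133/120599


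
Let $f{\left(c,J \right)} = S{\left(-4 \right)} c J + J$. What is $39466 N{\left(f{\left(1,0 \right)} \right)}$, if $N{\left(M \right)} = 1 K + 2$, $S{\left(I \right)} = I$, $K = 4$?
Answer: $236796$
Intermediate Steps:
$f{\left(c,J \right)} = J - 4 J c$ ($f{\left(c,J \right)} = - 4 c J + J = - 4 J c + J = J - 4 J c$)
$N{\left(M \right)} = 6$ ($N{\left(M \right)} = 1 \cdot 4 + 2 = 4 + 2 = 6$)
$39466 N{\left(f{\left(1,0 \right)} \right)} = 39466 \cdot 6 = 236796$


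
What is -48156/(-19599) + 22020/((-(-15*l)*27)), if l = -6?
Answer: -3495010/529173 ≈ -6.6047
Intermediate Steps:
-48156/(-19599) + 22020/((-(-15*l)*27)) = -48156/(-19599) + 22020/((-(-15*(-6))*27)) = -48156*(-1/19599) + 22020/((-90*27)) = 16052/6533 + 22020/((-1*2430)) = 16052/6533 + 22020/(-2430) = 16052/6533 + 22020*(-1/2430) = 16052/6533 - 734/81 = -3495010/529173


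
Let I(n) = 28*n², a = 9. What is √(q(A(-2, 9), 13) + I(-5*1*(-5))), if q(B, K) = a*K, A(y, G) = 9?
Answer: √17617 ≈ 132.73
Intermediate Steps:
q(B, K) = 9*K
√(q(A(-2, 9), 13) + I(-5*1*(-5))) = √(9*13 + 28*(-5*1*(-5))²) = √(117 + 28*(-5*(-5))²) = √(117 + 28*25²) = √(117 + 28*625) = √(117 + 17500) = √17617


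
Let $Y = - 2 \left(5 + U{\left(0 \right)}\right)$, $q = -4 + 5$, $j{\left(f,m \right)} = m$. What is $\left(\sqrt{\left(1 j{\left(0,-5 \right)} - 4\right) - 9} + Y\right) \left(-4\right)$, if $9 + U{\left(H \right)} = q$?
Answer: $-24 - 12 i \sqrt{2} \approx -24.0 - 16.971 i$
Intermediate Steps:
$q = 1$
$U{\left(H \right)} = -8$ ($U{\left(H \right)} = -9 + 1 = -8$)
$Y = 6$ ($Y = - 2 \left(5 - 8\right) = \left(-2\right) \left(-3\right) = 6$)
$\left(\sqrt{\left(1 j{\left(0,-5 \right)} - 4\right) - 9} + Y\right) \left(-4\right) = \left(\sqrt{\left(1 \left(-5\right) - 4\right) - 9} + 6\right) \left(-4\right) = \left(\sqrt{\left(-5 - 4\right) - 9} + 6\right) \left(-4\right) = \left(\sqrt{-9 - 9} + 6\right) \left(-4\right) = \left(\sqrt{-18} + 6\right) \left(-4\right) = \left(3 i \sqrt{2} + 6\right) \left(-4\right) = \left(6 + 3 i \sqrt{2}\right) \left(-4\right) = -24 - 12 i \sqrt{2}$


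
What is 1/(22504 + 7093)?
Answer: 1/29597 ≈ 3.3787e-5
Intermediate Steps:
1/(22504 + 7093) = 1/29597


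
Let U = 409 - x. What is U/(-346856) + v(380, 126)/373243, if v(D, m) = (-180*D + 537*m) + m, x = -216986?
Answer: -81353437857/129461574008 ≈ -0.62840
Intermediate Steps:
v(D, m) = -180*D + 538*m
U = 217395 (U = 409 - 1*(-216986) = 409 + 216986 = 217395)
U/(-346856) + v(380, 126)/373243 = 217395/(-346856) + (-180*380 + 538*126)/373243 = 217395*(-1/346856) + (-68400 + 67788)*(1/373243) = -217395/346856 - 612*1/373243 = -217395/346856 - 612/373243 = -81353437857/129461574008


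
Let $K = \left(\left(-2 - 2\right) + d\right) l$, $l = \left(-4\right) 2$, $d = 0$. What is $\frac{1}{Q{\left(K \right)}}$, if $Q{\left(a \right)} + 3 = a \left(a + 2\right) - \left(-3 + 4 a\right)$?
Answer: $\frac{1}{960} \approx 0.0010417$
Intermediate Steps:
$l = -8$
$K = 32$ ($K = \left(\left(-2 - 2\right) + 0\right) \left(-8\right) = \left(-4 + 0\right) \left(-8\right) = \left(-4\right) \left(-8\right) = 32$)
$Q{\left(a \right)} = - 4 a + a \left(2 + a\right)$ ($Q{\left(a \right)} = -3 - \left(-3 + 4 a - a \left(a + 2\right)\right) = -3 - \left(-3 + 4 a - a \left(2 + a\right)\right) = -3 + \left(3 - 4 a + a \left(2 + a\right)\right) = - 4 a + a \left(2 + a\right)$)
$\frac{1}{Q{\left(K \right)}} = \frac{1}{32 \left(-2 + 32\right)} = \frac{1}{32 \cdot 30} = \frac{1}{960}$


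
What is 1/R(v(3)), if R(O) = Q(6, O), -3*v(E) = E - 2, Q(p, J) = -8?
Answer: -1/8 ≈ -0.12500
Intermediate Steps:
v(E) = 2/3 - E/3 (v(E) = -(E - 2)/3 = -(-2 + E)/3 = 2/3 - E/3)
R(O) = -8
1/R(v(3)) = 1/(-8) = -1/8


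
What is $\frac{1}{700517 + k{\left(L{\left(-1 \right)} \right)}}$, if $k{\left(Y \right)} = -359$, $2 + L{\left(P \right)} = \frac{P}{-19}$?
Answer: $\frac{1}{700158} \approx 1.4282 \cdot 10^{-6}$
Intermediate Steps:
$L{\left(P \right)} = -2 - \frac{P}{19}$ ($L{\left(P \right)} = -2 + \frac{P}{-19} = -2 + P \left(- \frac{1}{19}\right) = -2 - \frac{P}{19}$)
$\frac{1}{700517 + k{\left(L{\left(-1 \right)} \right)}} = \frac{1}{700517 - 359} = \frac{1}{700158}$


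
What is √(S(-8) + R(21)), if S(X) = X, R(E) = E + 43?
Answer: 2*√14 ≈ 7.4833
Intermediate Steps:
R(E) = 43 + E
√(S(-8) + R(21)) = √(-8 + (43 + 21)) = √(-8 + 64) = √56 = 2*√14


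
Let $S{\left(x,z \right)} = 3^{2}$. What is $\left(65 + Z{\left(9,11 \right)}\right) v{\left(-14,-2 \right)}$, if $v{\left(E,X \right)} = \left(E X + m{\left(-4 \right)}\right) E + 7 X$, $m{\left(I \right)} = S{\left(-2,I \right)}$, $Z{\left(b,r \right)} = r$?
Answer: $-40432$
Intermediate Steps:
$S{\left(x,z \right)} = 9$
$m{\left(I \right)} = 9$
$v{\left(E,X \right)} = 7 X + E \left(9 + E X\right)$ ($v{\left(E,X \right)} = \left(E X + 9\right) E + 7 X = \left(9 + E X\right) E + 7 X = E \left(9 + E X\right) + 7 X = 7 X + E \left(9 + E X\right)$)
$\left(65 + Z{\left(9,11 \right)}\right) v{\left(-14,-2 \right)} = \left(65 + 11\right) \left(7 \left(-2\right) + 9 \left(-14\right) - 2 \left(-14\right)^{2}\right) = 76 \left(-14 - 126 - 392\right) = 76 \left(-532\right) = -40432$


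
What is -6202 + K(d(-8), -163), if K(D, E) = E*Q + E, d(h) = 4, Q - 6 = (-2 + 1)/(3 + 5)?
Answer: -58581/8 ≈ -7322.6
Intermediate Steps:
Q = 47/8 (Q = 6 + (-2 + 1)/(3 + 5) = 6 - 1/8 = 47/8 ≈ 5.8750)
K(D, E) = 55*E/8 (K(D, E) = E*(47/8) + E = 47*E/8 + E = 55*E/8)
-6202 + K(d(-8), -163) = -6202 + (55/8)*(-163) = -6202 - 8965/8 = -58581/8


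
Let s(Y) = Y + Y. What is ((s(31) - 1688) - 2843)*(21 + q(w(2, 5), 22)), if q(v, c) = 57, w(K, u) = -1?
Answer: -348582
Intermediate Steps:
s(Y) = 2*Y
((s(31) - 1688) - 2843)*(21 + q(w(2, 5), 22)) = ((2*31 - 1688) - 2843)*(21 + 57) = ((62 - 1688) - 2843)*78 = (-1626 - 2843)*78 = -4469*78 = -348582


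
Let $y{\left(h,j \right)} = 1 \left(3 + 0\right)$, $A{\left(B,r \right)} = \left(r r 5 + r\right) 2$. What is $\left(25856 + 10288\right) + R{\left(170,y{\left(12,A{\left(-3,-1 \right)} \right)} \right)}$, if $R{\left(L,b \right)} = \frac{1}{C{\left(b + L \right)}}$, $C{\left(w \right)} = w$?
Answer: $\frac{6252913}{173} \approx 36144.0$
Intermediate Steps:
$A{\left(B,r \right)} = 2 r + 10 r^{2}$ ($A{\left(B,r \right)} = \left(r^{2} \cdot 5 + r\right) 2 = \left(5 r^{2} + r\right) 2 = \left(r + 5 r^{2}\right) 2 = 2 r + 10 r^{2}$)
$y{\left(h,j \right)} = 3$ ($y{\left(h,j \right)} = 1 \cdot 3 = 3$)
$R{\left(L,b \right)} = \frac{1}{L + b}$ ($R{\left(L,b \right)} = \frac{1}{b + L} = \frac{1}{L + b}$)
$\left(25856 + 10288\right) + R{\left(170,y{\left(12,A{\left(-3,-1 \right)} \right)} \right)} = \left(25856 + 10288\right) + \frac{1}{170 + 3} = 36144 + \frac{1}{173} = \frac{6252913}{173}$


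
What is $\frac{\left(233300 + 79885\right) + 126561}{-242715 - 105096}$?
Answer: $- \frac{146582}{115937} \approx -1.2643$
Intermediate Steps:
$\frac{\left(233300 + 79885\right) + 126561}{-242715 - 105096} = \frac{313185 + 126561}{-242715 - 105096} = \frac{439746}{-347811} = 439746 \left(- \frac{1}{347811}\right) = - \frac{146582}{115937}$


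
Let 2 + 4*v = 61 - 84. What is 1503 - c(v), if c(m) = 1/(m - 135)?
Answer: 849199/565 ≈ 1503.0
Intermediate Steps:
v = -25/4 (v = -1/2 + (61 - 84)/4 = -1/2 + (1/4)*(-23) = -1/2 - 23/4 = -25/4 ≈ -6.2500)
c(m) = 1/(-135 + m)
1503 - c(v) = 1503 - 1/(-135 - 25/4) = 1503 - 1/(-565/4) = 1503 - 1*(-4/565) = 1503 + 4/565 = 849199/565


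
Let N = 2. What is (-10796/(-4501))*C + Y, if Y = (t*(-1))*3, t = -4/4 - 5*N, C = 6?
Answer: 213309/4501 ≈ 47.391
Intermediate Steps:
t = -11 (t = -4/4 - 5*2 = -4*¼ - 10 = -1 - 10 = -11)
Y = 33 (Y = -11*(-1)*3 = 11*3 = 33)
(-10796/(-4501))*C + Y = -10796/(-4501)*6 + 33 = -10796*(-1/4501)*6 + 33 = (10796/4501)*6 + 33 = 64776/4501 + 33 = 213309/4501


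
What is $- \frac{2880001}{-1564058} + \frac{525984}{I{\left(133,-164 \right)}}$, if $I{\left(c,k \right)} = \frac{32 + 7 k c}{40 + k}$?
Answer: $\frac{8537554484465}{19896381818} \approx 429.1$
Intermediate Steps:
$I{\left(c,k \right)} = \frac{32 + 7 c k}{40 + k}$
$- \frac{2880001}{-1564058} + \frac{525984}{I{\left(133,-164 \right)}} = - \frac{2880001}{-1564058} + \frac{525984}{\frac{1}{40 - 164} \left(32 + 7 \cdot 133 \left(-164\right)\right)} = \left(-2880001\right) \left(- \frac{1}{1564058}\right) + \frac{525984}{\frac{1}{-124} \left(32 - 152684\right)} = \frac{2880001}{1564058} + \frac{525984}{\left(- \frac{1}{124}\right) \left(-152652\right)} = \frac{2880001}{1564058} + \frac{525984}{\frac{38163}{31}} = \frac{2880001}{1564058} + 525984 \cdot \frac{31}{38163} = \frac{2880001}{1564058} + \frac{5435168}{12721} = \frac{8537554484465}{19896381818}$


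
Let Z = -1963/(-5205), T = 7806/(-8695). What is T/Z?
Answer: -8126046/3413657 ≈ -2.3805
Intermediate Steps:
T = -7806/8695 (T = 7806*(-1/8695) = -7806/8695 ≈ -0.89776)
Z = 1963/5205 (Z = -1963*(-1/5205) = 1963/5205 ≈ 0.37714)
T/Z = -7806/(8695*1963/5205) = -7806/8695*5205/1963 = -8126046/3413657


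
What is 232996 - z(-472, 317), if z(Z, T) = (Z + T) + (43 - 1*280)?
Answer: 233388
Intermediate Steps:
z(Z, T) = -237 + T + Z (z(Z, T) = (T + Z) + (43 - 280) = (T + Z) - 237 = -237 + T + Z)
232996 - z(-472, 317) = 232996 - (-237 + 317 - 472) = 232996 - 1*(-392) = 232996 + 392 = 233388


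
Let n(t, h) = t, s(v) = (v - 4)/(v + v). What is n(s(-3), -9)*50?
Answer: 175/3 ≈ 58.333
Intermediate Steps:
s(v) = (-4 + v)/(2*v) (s(v) = (-4 + v)/((2*v)) = (-4 + v)*(1/(2*v)) = (-4 + v)/(2*v))
n(s(-3), -9)*50 = ((½)*(-4 - 3)/(-3))*50 = ((½)*(-⅓)*(-7))*50 = (7/6)*50 = 175/3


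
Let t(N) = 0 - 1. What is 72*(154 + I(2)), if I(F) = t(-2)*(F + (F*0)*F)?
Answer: 10944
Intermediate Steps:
t(N) = -1
I(F) = -F (I(F) = -(F + (F*0)*F) = -(F + 0*F) = -(F + 0) = -F)
72*(154 + I(2)) = 72*(154 - 1*2) = 72*(154 - 2) = 72*152 = 10944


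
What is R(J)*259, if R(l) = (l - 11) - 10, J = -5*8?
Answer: -15799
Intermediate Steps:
J = -40
R(l) = -21 + l (R(l) = (-11 + l) - 10 = -21 + l)
R(J)*259 = (-21 - 40)*259 = -61*259 = -15799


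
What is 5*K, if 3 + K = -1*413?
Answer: -2080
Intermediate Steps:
K = -416 (K = -3 - 1*413 = -3 - 413 = -416)
5*K = 5*(-416) = -2080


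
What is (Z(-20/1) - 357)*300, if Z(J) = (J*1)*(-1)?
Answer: -101100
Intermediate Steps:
Z(J) = -J (Z(J) = J*(-1) = -J)
(Z(-20/1) - 357)*300 = (-(-20)/1 - 357)*300 = (-(-20) - 357)*300 = (-1*(-20) - 357)*300 = (20 - 357)*300 = -337*300 = -101100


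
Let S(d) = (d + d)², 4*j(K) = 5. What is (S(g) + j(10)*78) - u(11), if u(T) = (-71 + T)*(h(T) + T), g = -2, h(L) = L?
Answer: 2867/2 ≈ 1433.5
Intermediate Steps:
j(K) = 5/4 (j(K) = (¼)*5 = 5/4)
u(T) = 2*T*(-71 + T) (u(T) = (-71 + T)*(T + T) = (-71 + T)*(2*T) = 2*T*(-71 + T))
S(d) = 4*d² (S(d) = (2*d)² = 4*d²)
(S(g) + j(10)*78) - u(11) = (4*(-2)² + (5/4)*78) - 2*11*(-71 + 11) = (4*4 + 195/2) - 2*11*(-60) = (16 + 195/2) - 1*(-1320) = 227/2 + 1320 = 2867/2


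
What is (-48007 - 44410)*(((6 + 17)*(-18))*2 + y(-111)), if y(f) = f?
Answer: 86779563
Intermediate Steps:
(-48007 - 44410)*(((6 + 17)*(-18))*2 + y(-111)) = (-48007 - 44410)*(((6 + 17)*(-18))*2 - 111) = -92417*((23*(-18))*2 - 111) = -92417*(-414*2 - 111) = -92417*(-828 - 111) = -92417*(-939) = 86779563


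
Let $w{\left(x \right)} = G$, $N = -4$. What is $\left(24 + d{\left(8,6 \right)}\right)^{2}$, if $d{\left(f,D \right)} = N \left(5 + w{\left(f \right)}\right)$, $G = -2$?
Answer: $144$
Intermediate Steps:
$w{\left(x \right)} = -2$
$d{\left(f,D \right)} = -12$ ($d{\left(f,D \right)} = - 4 \left(5 - 2\right) = \left(-4\right) 3 = -12$)
$\left(24 + d{\left(8,6 \right)}\right)^{2} = \left(24 - 12\right)^{2} = 12^{2} = 144$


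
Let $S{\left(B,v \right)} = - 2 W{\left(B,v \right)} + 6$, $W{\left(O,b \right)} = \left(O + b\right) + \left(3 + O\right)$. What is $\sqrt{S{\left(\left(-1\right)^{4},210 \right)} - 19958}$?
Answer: $i \sqrt{20382} \approx 142.77 i$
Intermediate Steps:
$W{\left(O,b \right)} = 3 + b + 2 O$
$S{\left(B,v \right)} = - 4 B - 2 v$ ($S{\left(B,v \right)} = - 2 \left(3 + v + 2 B\right) + 6 = \left(-6 - 4 B - 2 v\right) + 6 = - 4 B - 2 v$)
$\sqrt{S{\left(\left(-1\right)^{4},210 \right)} - 19958} = \sqrt{\left(- 4 \left(-1\right)^{4} - 420\right) - 19958} = \sqrt{\left(\left(-4\right) 1 - 420\right) - 19958} = \sqrt{\left(-4 - 420\right) - 19958} = \sqrt{-424 - 19958} = \sqrt{-20382} = i \sqrt{20382}$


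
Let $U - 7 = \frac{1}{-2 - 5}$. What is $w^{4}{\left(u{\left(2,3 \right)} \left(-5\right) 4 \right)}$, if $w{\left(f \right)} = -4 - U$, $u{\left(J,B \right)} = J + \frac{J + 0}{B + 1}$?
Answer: $\frac{33362176}{2401} \approx 13895.0$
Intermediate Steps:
$U = \frac{48}{7}$ ($U = 7 + \frac{1}{-2 - 5} = 7 + \frac{1}{-7} = 7 - \frac{1}{7} = \frac{48}{7} \approx 6.8571$)
$u{\left(J,B \right)} = J + \frac{J}{1 + B}$
$w{\left(f \right)} = - \frac{76}{7}$ ($w{\left(f \right)} = -4 - \frac{48}{7} = - \frac{76}{7}$)
$w^{4}{\left(u{\left(2,3 \right)} \left(-5\right) 4 \right)} = \left(- \frac{76}{7}\right)^{4} = \frac{33362176}{2401}$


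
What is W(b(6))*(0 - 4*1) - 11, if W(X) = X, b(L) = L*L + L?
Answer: -179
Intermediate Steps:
b(L) = L + L**2 (b(L) = L**2 + L = L + L**2)
W(b(6))*(0 - 4*1) - 11 = (6*(1 + 6))*(0 - 4*1) - 11 = (6*7)*(0 - 4) - 11 = 42*(-4) - 11 = -168 - 11 = -179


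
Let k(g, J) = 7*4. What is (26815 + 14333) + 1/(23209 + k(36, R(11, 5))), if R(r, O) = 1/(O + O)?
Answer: 956156077/23237 ≈ 41148.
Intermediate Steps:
R(r, O) = 1/(2*O)
k(g, J) = 28
(26815 + 14333) + 1/(23209 + k(36, R(11, 5))) = (26815 + 14333) + 1/(23209 + 28) = 41148 + 1/23237 = 956156077/23237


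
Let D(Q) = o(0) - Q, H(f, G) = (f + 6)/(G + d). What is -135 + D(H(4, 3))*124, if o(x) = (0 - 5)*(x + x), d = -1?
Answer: -755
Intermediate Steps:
H(f, G) = (6 + f)/(-1 + G) (H(f, G) = (f + 6)/(G - 1) = (6 + f)/(-1 + G))
o(x) = -10*x
D(Q) = -Q (D(Q) = -10*0 - Q = 0 - Q = -Q)
-135 + D(H(4, 3))*124 = -135 - (6 + 4)/(-1 + 3)*124 = -135 - 10/2*124 = -135 - 1*5*124 = -135 - 5*124 = -135 - 620 = -755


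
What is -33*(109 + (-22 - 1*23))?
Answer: -2112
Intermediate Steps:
-33*(109 + (-22 - 1*23)) = -33*(109 + (-22 - 23)) = -33*(109 - 45) = -33*64 = -2112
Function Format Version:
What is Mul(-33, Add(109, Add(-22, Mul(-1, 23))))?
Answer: -2112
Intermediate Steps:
Mul(-33, Add(109, Add(-22, Mul(-1, 23)))) = Mul(-33, Add(109, Add(-22, -23))) = Mul(-33, Add(109, -45)) = Mul(-33, 64) = -2112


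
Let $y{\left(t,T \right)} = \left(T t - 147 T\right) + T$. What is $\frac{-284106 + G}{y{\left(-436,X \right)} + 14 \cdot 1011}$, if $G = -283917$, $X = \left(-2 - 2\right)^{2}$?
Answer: $- \frac{189341}{1614} \approx -117.31$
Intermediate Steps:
$X = 16$ ($X = \left(-4\right)^{2} = 16$)
$y{\left(t,T \right)} = - 146 T + T t$ ($y{\left(t,T \right)} = \left(- 147 T + T t\right) + T = - 146 T + T t$)
$\frac{-284106 + G}{y{\left(-436,X \right)} + 14 \cdot 1011} = \frac{-284106 - 283917}{16 \left(-146 - 436\right) + 14 \cdot 1011} = - \frac{568023}{16 \left(-582\right) + 14154} = - \frac{568023}{-9312 + 14154} = - \frac{568023}{4842} = \left(-568023\right) \frac{1}{4842} = - \frac{189341}{1614}$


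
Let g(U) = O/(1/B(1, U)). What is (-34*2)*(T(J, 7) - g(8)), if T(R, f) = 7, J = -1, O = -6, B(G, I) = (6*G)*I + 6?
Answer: -22508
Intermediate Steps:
B(G, I) = 6 + 6*G*I (B(G, I) = 6*G*I + 6 = 6 + 6*G*I)
g(U) = -36 - 36*U (g(U) = -(36 + 36*U) = -6*(6 + 6*U) = -36 - 36*U)
(-34*2)*(T(J, 7) - g(8)) = (-34*2)*(7 - (-36 - 36*8)) = -68*(7 - (-36 - 288)) = -68*(7 - 1*(-324)) = -68*(7 + 324) = -68*331 = -22508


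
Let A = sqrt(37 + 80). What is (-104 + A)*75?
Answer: -7800 + 225*sqrt(13) ≈ -6988.8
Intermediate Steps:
A = 3*sqrt(13) (A = sqrt(117) = 3*sqrt(13) ≈ 10.817)
(-104 + A)*75 = (-104 + 3*sqrt(13))*75 = -7800 + 225*sqrt(13)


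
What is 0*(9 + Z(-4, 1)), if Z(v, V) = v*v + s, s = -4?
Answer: 0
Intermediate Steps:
Z(v, V) = -4 + v² (Z(v, V) = v*v - 4 = v² - 4 = -4 + v²)
0*(9 + Z(-4, 1)) = 0*(9 + (-4 + (-4)²)) = 0*(9 + (-4 + 16)) = 0*(9 + 12) = 0*21 = 0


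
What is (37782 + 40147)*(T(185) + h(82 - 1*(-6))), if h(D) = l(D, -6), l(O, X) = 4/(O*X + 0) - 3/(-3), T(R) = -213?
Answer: -2180843065/132 ≈ -1.6522e+7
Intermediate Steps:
l(O, X) = 1 + 4/(O*X) (l(O, X) = 4/((O*X)) - 3*(-1/3) = 4*(1/(O*X)) + 1 = 4/(O*X) + 1 = 1 + 4/(O*X))
h(D) = 1 - 2/(3*D) (h(D) = 1 + 4/(D*(-6)) = 1 + 4*(-1/6)/D = 1 - 2/(3*D))
(37782 + 40147)*(T(185) + h(82 - 1*(-6))) = (37782 + 40147)*(-213 + (-2/3 + (82 - 1*(-6)))/(82 - 1*(-6))) = 77929*(-213 + (-2/3 + (82 + 6))/(82 + 6)) = 77929*(-213 + (-2/3 + 88)/88) = 77929*(-213 + (1/88)*(262/3)) = 77929*(-213 + 131/132) = 77929*(-27985/132) = -2180843065/132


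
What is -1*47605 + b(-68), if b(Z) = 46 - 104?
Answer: -47663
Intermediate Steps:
b(Z) = -58
-1*47605 + b(-68) = -1*47605 - 58 = -47605 - 58 = -47663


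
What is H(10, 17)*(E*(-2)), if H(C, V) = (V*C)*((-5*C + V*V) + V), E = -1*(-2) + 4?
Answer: -522240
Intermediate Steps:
E = 6 (E = 2 + 4 = 6)
H(C, V) = C*V*(V + V**2 - 5*C) (H(C, V) = (C*V)*((-5*C + V**2) + V) = (C*V)*((V**2 - 5*C) + V) = (C*V)*(V + V**2 - 5*C) = C*V*(V + V**2 - 5*C))
H(10, 17)*(E*(-2)) = (10*17*(17 + 17**2 - 5*10))*(6*(-2)) = (10*17*(17 + 289 - 50))*(-12) = (10*17*256)*(-12) = 43520*(-12) = -522240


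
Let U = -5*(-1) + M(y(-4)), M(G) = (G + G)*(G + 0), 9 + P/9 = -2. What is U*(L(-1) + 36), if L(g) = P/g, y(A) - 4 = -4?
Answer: 675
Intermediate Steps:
P = -99 (P = -81 + 9*(-2) = -81 - 18 = -99)
y(A) = 0 (y(A) = 4 - 4 = 0)
M(G) = 2*G**2 (M(G) = (2*G)*G = 2*G**2)
L(g) = -99/g
U = 5 (U = -5*(-1) + 2*0**2 = 5 + 2*0 = 5 + 0 = 5)
U*(L(-1) + 36) = 5*(-99/(-1) + 36) = 5*(-99*(-1) + 36) = 5*(99 + 36) = 5*135 = 675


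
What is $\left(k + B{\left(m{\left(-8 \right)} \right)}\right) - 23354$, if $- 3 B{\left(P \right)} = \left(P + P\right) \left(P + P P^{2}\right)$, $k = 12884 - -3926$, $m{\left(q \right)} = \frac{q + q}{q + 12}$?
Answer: $- \frac{20176}{3} \approx -6725.3$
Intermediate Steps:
$m{\left(q \right)} = \frac{2 q}{12 + q}$
$k = 16810$ ($k = 12884 + 3926 = 16810$)
$B{\left(P \right)} = - \frac{2 P \left(P + P^{3}\right)}{3}$ ($B{\left(P \right)} = - \frac{\left(P + P\right) \left(P + P P^{2}\right)}{3} = - \frac{2 P \left(P + P^{3}\right)}{3}$)
$\left(k + B{\left(m{\left(-8 \right)} \right)}\right) - 23354 = \left(16810 + \frac{2 \left(2 \left(-8\right) \frac{1}{12 - 8}\right)^{2} \left(-1 - \left(2 \left(-8\right) \frac{1}{12 - 8}\right)^{2}\right)}{3}\right) - 23354 = \left(16810 + \frac{2 \left(2 \left(-8\right) \frac{1}{4}\right)^{2} \left(-1 - \left(2 \left(-8\right) \frac{1}{4}\right)^{2}\right)}{3}\right) - 23354 = \left(16810 + \frac{2 \left(-4\right)^{2} \left(-1 - \left(-4\right)^{2}\right)}{3}\right) - 23354 = \left(16810 + \frac{2}{3} \cdot 16 \left(-1 - 16\right)\right) - 23354 = \left(16810 + \frac{2}{3} \cdot 16 \left(-17\right)\right) - 23354 = \left(16810 - \frac{544}{3}\right) - 23354 = \frac{49886}{3} - 23354 = - \frac{20176}{3}$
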